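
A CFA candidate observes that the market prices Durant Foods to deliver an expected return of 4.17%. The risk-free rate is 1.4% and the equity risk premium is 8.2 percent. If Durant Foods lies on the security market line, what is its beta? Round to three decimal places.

β = (E(R) − R_f) / MRP = (4.17% − 1.4%) / 8.2% = 2.77% / 8.2% = 0.338

0.338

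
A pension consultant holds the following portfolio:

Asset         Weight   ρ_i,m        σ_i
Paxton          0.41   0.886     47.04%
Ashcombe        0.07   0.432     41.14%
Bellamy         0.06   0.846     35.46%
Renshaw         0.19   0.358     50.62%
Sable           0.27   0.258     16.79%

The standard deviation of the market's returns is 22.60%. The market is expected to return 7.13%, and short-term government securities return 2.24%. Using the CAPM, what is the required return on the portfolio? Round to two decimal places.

β_Paxton = 0.886 × 47.04% / 22.60% = 1.8441
β_Ashcombe = 0.432 × 41.14% / 22.60% = 0.7864
β_Bellamy = 0.846 × 35.46% / 22.60% = 1.3274
β_Renshaw = 0.358 × 50.62% / 22.60% = 0.8019
β_Sable = 0.258 × 16.79% / 22.60% = 0.1917
β_P = Σ w_i β_i = 0.41×1.8441 + 0.07×0.7864 + 0.06×1.3274 + 0.19×0.8019 + 0.27×0.1917 = 1.0949
MRP = 7.13% − 2.24% = 4.89%
E(R_P) = R_f + β_P × MRP = 2.24% + 1.0949 × 4.89% = 7.59%

7.59%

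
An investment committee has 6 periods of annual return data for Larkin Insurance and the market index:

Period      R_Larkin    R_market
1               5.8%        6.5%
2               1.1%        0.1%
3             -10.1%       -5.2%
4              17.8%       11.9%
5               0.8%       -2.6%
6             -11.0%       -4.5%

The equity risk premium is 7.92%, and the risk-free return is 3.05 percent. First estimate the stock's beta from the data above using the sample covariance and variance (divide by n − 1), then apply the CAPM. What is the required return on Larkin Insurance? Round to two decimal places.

Mean R_i = (5.8 + 1.1 − 10.1 + 17.8 + 0.8 − 11.0) / 6 = 0.7333%
Mean R_m = (6.5 + 0.1 − 5.2 + 11.9 − 2.6 − 4.5) / 6 = 1.0333%
Σ(R_i − R̄_i)(R_m − R̄_m) = 345.0233  ⇒  Cov = 345.0233 / 5 = 69.0047
Σ(R_m − R̄_m)² = 231.5133  ⇒  Var(R_m) = 231.5133 / 5 = 46.3027
β = Cov / Var(R_m) = 69.0047 / 46.3027 = 1.4903
E(R) = R_f + β × MRP = 3.05% + 1.4903 × 7.92% = 14.85%

14.85%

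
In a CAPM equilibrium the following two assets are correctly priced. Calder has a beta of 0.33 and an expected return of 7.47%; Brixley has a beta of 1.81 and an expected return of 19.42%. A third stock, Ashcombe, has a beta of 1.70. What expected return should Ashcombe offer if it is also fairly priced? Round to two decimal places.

18.53%

MRP (SML slope) = (19.42% − 7.47%) / (1.81 − 0.33) = 11.95% / 1.48 = 8.0743%
R_f (intercept) = 7.47% − 0.33 × 8.0743% = 4.8055%
E(R_Ashcombe) = R_f + β × MRP = 4.8055% + 1.70 × 8.0743% = 18.53%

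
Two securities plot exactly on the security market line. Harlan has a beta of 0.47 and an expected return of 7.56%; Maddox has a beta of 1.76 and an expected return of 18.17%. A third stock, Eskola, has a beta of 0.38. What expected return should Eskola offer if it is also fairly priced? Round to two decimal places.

6.82%

MRP (SML slope) = (18.17% − 7.56%) / (1.76 − 0.47) = 10.61% / 1.29 = 8.2248%
R_f (intercept) = 7.56% − 0.47 × 8.2248% = 3.6943%
E(R_Eskola) = R_f + β × MRP = 3.6943% + 0.38 × 8.2248% = 6.82%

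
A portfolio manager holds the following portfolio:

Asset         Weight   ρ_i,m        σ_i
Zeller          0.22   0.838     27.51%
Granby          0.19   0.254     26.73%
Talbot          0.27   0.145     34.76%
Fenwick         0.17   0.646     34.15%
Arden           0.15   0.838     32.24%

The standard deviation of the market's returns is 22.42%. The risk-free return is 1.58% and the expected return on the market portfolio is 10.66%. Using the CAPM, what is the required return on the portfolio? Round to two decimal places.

β_Zeller = 0.838 × 27.51% / 22.42% = 1.0283
β_Granby = 0.254 × 26.73% / 22.42% = 0.3028
β_Talbot = 0.145 × 34.76% / 22.42% = 0.2248
β_Fenwick = 0.646 × 34.15% / 22.42% = 0.9840
β_Arden = 0.838 × 32.24% / 22.42% = 1.2050
β_P = Σ w_i β_i = 0.22×1.0283 + 0.19×0.3028 + 0.27×0.2248 + 0.17×0.9840 + 0.15×1.2050 = 0.6925
MRP = 10.66% − 1.58% = 9.08%
E(R_P) = R_f + β_P × MRP = 1.58% + 0.6925 × 9.08% = 7.87%

7.87%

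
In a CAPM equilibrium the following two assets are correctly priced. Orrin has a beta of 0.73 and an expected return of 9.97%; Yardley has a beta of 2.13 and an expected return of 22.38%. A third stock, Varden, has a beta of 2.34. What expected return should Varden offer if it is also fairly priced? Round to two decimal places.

24.24%

MRP (SML slope) = (22.38% − 9.97%) / (2.13 − 0.73) = 12.41% / 1.40 = 8.8643%
R_f (intercept) = 9.97% − 0.73 × 8.8643% = 3.4991%
E(R_Varden) = R_f + β × MRP = 3.4991% + 2.34 × 8.8643% = 24.24%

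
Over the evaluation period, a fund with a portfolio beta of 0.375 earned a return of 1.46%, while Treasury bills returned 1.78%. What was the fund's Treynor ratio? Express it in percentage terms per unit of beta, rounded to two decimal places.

Treynor = (R_P − R_f) / β_P = (1.46% − 1.78%) / 0.3750 = -0.32% / 0.3750 = -0.85%

-0.85%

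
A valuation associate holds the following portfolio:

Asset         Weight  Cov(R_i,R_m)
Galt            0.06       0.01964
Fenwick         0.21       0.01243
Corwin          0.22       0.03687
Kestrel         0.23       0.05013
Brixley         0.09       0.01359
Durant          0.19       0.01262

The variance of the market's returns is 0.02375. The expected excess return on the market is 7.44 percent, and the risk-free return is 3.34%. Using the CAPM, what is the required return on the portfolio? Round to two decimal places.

11.81%

β_Galt = 0.01964 / 0.02375 = 0.8269
β_Fenwick = 0.01243 / 0.02375 = 0.5234
β_Corwin = 0.03687 / 0.02375 = 1.5524
β_Kestrel = 0.05013 / 0.02375 = 2.1107
β_Brixley = 0.01359 / 0.02375 = 0.5722
β_Durant = 0.01262 / 0.02375 = 0.5314
β_P = Σ w_i β_i = 0.06×0.8269 + 0.21×0.5234 + 0.22×1.5524 + 0.23×2.1107 + 0.09×0.5722 + 0.19×0.5314 = 1.1390
E(R_P) = R_f + β_P × MRP = 3.34% + 1.1390 × 7.44% = 11.81%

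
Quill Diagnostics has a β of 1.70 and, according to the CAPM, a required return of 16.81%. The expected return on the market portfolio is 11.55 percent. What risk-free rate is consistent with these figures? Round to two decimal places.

4.04%

E(R) = R_f + β(E(R_m) − R_f) = R_f(1 − β) + β·E(R_m)
16.81% = R_f × (1 − 1.70) + 1.70 × 11.55%
16.81% = R_f × -0.70 + 19.6350%
R_f = (16.81% − 19.6350%) / -0.70 = 4.04%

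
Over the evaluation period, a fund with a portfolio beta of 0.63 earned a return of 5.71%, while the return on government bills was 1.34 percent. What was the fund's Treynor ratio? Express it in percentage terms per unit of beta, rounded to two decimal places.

Treynor = (R_P − R_f) / β_P = (5.71% − 1.34%) / 0.6300 = 4.37% / 0.6300 = 6.94%

6.94%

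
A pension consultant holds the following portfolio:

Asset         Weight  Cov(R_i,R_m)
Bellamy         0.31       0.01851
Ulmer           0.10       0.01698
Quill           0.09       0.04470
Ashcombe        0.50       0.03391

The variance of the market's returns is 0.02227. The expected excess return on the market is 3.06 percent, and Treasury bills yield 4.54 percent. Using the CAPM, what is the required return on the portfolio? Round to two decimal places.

8.44%

β_Bellamy = 0.01851 / 0.02227 = 0.8312
β_Ulmer = 0.01698 / 0.02227 = 0.7625
β_Quill = 0.04470 / 0.02227 = 2.0072
β_Ashcombe = 0.03391 / 0.02227 = 1.5227
β_P = Σ w_i β_i = 0.31×0.8312 + 0.10×0.7625 + 0.09×2.0072 + 0.50×1.5227 = 1.2759
E(R_P) = R_f + β_P × MRP = 4.54% + 1.2759 × 3.06% = 8.44%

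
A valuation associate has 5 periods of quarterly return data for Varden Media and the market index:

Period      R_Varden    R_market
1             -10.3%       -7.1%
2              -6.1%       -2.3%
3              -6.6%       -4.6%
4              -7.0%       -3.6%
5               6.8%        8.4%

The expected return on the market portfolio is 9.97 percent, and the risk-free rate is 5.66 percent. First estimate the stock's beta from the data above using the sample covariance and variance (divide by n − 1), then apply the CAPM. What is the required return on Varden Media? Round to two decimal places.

10.38%

Mean R_i = (-10.3 − 6.1 − 6.6 − 7.0 + 6.8) / 5 = -4.6400%
Mean R_m = (-7.1 − 2.3 − 4.6 − 3.6 + 8.4) / 5 = -1.8400%
Σ(R_i − R̄_i)(R_m − R̄_m) = 157.1520  ⇒  Cov = 157.1520 / 4 = 39.2880
Σ(R_m − R̄_m)² = 143.4520  ⇒  Var(R_m) = 143.4520 / 4 = 35.8630
β = Cov / Var(R_m) = 39.2880 / 35.8630 = 1.0955
MRP = 9.97% − 5.66% = 4.31%
E(R) = R_f + β × MRP = 5.66% + 1.0955 × 4.31% = 10.38%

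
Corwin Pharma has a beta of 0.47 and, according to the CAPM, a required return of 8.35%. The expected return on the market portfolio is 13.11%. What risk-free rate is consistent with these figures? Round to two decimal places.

E(R) = R_f + β(E(R_m) − R_f) = R_f(1 − β) + β·E(R_m)
8.35% = R_f × (1 − 0.47) + 0.47 × 13.11%
8.35% = R_f × 0.53 + 6.1617%
R_f = (8.35% − 6.1617%) / 0.53 = 4.13%

4.13%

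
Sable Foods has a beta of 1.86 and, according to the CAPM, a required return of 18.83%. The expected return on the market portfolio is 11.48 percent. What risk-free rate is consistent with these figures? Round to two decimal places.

E(R) = R_f + β(E(R_m) − R_f) = R_f(1 − β) + β·E(R_m)
18.83% = R_f × (1 − 1.86) + 1.86 × 11.48%
18.83% = R_f × -0.86 + 21.3528%
R_f = (18.83% − 21.3528%) / -0.86 = 2.93%

2.93%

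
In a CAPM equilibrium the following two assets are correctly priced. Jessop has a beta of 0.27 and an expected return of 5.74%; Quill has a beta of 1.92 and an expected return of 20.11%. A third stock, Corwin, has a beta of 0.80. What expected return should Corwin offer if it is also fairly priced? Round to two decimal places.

MRP (SML slope) = (20.11% − 5.74%) / (1.92 − 0.27) = 14.37% / 1.65 = 8.7091%
R_f (intercept) = 5.74% − 0.27 × 8.7091% = 3.3885%
E(R_Corwin) = R_f + β × MRP = 3.3885% + 0.80 × 8.7091% = 10.36%

10.36%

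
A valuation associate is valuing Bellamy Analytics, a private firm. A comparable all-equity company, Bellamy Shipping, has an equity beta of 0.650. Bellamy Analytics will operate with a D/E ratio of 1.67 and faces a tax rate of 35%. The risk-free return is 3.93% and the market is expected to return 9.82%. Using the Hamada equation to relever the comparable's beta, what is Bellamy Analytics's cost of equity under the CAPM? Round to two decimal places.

11.91%

β_L = β_U × [1 + (1 − t)(D/E)] = 0.650 × [1 + (1 − 0.35) × 1.67]
    = 0.650 × [1 + 0.65 × 1.67] = 0.650 × 2.0855 = 1.3556
MRP = 9.82% − 3.93% = 5.89%
E(R) = R_f + β_L × MRP = 3.93% + 1.3556 × 5.89% = 11.91%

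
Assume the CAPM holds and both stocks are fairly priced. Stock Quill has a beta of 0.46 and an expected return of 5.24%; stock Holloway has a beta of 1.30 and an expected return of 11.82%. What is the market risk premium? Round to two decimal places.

7.83%

Both satisfy E(R) = R_f + β·MRP, so the slope of the SML is
MRP = (11.82% − 5.24%) / (1.30 − 0.46) = 6.58% / 0.84 = 7.8333%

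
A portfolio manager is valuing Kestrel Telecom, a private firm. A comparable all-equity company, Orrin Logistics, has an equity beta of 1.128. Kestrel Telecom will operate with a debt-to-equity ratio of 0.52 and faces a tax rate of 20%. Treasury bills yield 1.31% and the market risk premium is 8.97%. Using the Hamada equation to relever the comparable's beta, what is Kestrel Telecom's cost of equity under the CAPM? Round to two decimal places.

β_L = β_U × [1 + (1 − t)(D/E)] = 1.128 × [1 + (1 − 0.20) × 0.52]
    = 1.128 × [1 + 0.80 × 0.52] = 1.128 × 1.4160 = 1.5972
E(R) = R_f + β_L × MRP = 1.31% + 1.5972 × 8.97% = 15.64%

15.64%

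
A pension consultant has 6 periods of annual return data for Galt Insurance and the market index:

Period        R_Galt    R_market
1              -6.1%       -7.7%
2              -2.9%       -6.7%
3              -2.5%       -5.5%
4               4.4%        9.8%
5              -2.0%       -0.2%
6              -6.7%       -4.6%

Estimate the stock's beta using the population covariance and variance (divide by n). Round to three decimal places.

Mean R_i = (-6.1 − 2.9 − 2.5 + 4.4 − 2.0 − 6.7) / 6 = -2.6333%
Mean R_m = (-7.7 − 6.7 − 5.5 + 9.8 − 0.2 − 4.6) / 6 = -2.4833%
Σ(R_i − R̄_i)(R_m − R̄_m) = 115.2533  ⇒  Cov = 115.2533 / 6 = 19.2089
Σ(R_m − R̄_m)² = 214.6683  ⇒  Var(R_m) = 214.6683 / 6 = 35.7781
β = Cov / Var(R_m) = 19.2089 / 35.7781 = 0.5369

0.537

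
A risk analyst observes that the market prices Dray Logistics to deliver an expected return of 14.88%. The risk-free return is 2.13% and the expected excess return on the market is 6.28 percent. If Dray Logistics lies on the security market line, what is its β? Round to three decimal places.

2.030

β = (E(R) − R_f) / MRP = (14.88% − 2.13%) / 6.28% = 12.75% / 6.28% = 2.030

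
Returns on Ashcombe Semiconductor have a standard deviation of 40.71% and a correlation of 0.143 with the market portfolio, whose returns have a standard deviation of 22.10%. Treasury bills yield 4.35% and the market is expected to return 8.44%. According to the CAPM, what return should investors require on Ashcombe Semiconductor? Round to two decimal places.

5.43%

β = ρ × σ_i / σ_m = 0.143 × 40.71% / 22.10% = 0.2634
MRP = 8.44% − 4.35% = 4.09%
E(R) = 4.35% + 0.2634 × 4.09% = 5.43%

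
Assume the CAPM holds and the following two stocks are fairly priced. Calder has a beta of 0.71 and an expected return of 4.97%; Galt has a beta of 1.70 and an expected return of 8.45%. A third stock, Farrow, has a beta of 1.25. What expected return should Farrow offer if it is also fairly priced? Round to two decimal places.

MRP (SML slope) = (8.45% − 4.97%) / (1.70 − 0.71) = 3.48% / 0.99 = 3.5152%
R_f (intercept) = 4.97% − 0.71 × 3.5152% = 2.4742%
E(R_Farrow) = R_f + β × MRP = 2.4742% + 1.25 × 3.5152% = 6.87%

6.87%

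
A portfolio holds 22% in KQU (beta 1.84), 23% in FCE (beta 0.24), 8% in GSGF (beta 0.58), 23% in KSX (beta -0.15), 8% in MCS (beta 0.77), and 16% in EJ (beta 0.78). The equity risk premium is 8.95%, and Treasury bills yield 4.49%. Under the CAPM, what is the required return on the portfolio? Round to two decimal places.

β_P = Σ w_i β_i = 0.22×1.84 + 0.23×0.24 + 0.08×0.58 + 0.23×-0.15 + 0.08×0.77 + 0.16×0.78 = 0.6583
E(R_P) = R_f + β_P × MRP = 4.49% + 0.6583 × 8.95% = 10.38%

10.38%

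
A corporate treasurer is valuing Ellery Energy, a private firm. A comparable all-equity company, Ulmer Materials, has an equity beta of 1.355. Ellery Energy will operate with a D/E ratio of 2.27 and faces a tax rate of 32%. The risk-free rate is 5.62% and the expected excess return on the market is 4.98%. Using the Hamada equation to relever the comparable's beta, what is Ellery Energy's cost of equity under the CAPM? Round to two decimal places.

β_L = β_U × [1 + (1 − t)(D/E)] = 1.355 × [1 + (1 − 0.32) × 2.27]
    = 1.355 × [1 + 0.68 × 2.27] = 1.355 × 2.5436 = 3.4466
E(R) = R_f + β_L × MRP = 5.62% + 3.4466 × 4.98% = 22.78%

22.78%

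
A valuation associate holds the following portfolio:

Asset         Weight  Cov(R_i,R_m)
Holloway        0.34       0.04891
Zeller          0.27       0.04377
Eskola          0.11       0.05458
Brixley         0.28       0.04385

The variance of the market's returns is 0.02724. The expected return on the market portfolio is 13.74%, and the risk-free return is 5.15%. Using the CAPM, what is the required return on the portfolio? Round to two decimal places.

β_Holloway = 0.04891 / 0.02724 = 1.7955
β_Zeller = 0.04377 / 0.02724 = 1.6068
β_Eskola = 0.05458 / 0.02724 = 2.0037
β_Brixley = 0.04385 / 0.02724 = 1.6098
β_P = Σ w_i β_i = 0.34×1.7955 + 0.27×1.6068 + 0.11×2.0037 + 0.28×1.6098 = 1.7155
MRP = 13.74% − 5.15% = 8.59%
E(R_P) = R_f + β_P × MRP = 5.15% + 1.7155 × 8.59% = 19.89%

19.89%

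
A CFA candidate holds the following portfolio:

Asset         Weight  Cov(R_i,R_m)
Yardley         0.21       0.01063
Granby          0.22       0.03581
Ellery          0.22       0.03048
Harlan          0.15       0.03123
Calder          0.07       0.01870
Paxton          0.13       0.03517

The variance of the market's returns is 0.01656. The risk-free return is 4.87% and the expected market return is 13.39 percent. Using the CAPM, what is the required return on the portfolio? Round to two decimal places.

18.96%

β_Yardley = 0.01063 / 0.01656 = 0.6419
β_Granby = 0.03581 / 0.01656 = 2.1624
β_Ellery = 0.03048 / 0.01656 = 1.8406
β_Harlan = 0.03123 / 0.01656 = 1.8859
β_Calder = 0.01870 / 0.01656 = 1.1292
β_Paxton = 0.03517 / 0.01656 = 2.1238
β_P = Σ w_i β_i = 0.21×0.6419 + 0.22×2.1624 + 0.22×1.8406 + 0.15×1.8859 + 0.07×1.1292 + 0.13×2.1238 = 1.6535
MRP = 13.39% − 4.87% = 8.52%
E(R_P) = R_f + β_P × MRP = 4.87% + 1.6535 × 8.52% = 18.96%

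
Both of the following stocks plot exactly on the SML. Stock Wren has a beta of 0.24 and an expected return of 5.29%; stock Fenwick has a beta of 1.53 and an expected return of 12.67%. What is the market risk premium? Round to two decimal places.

5.72%

Both satisfy E(R) = R_f + β·MRP, so the slope of the SML is
MRP = (12.67% − 5.29%) / (1.53 − 0.24) = 7.38% / 1.29 = 5.7209%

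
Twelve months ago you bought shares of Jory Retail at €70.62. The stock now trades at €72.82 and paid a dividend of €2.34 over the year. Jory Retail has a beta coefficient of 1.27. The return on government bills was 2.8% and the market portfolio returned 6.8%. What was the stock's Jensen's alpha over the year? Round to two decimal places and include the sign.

Realised HPR = (P1 + D1 − P0) / P0 = (72.82 + 2.34 − 70.62) / 70.62 = 4.54 / 70.62 = 6.4288%
MRP = 6.8% − 2.8% = 4.00%
CAPM required = R_f + β·MRP = 2.8% + 1.27 × 4.0% = 7.8800%
α = realised − required = 6.4288% − 7.8800% = -1.45%

-1.45%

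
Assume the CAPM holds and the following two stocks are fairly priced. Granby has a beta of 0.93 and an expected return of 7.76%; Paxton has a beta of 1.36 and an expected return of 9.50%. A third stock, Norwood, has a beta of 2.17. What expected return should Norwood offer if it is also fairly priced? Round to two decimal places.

MRP (SML slope) = (9.50% − 7.76%) / (1.36 − 0.93) = 1.74% / 0.43 = 4.0465%
R_f (intercept) = 7.76% − 0.93 × 4.0465% = 3.9968%
E(R_Norwood) = R_f + β × MRP = 3.9968% + 2.17 × 4.0465% = 12.78%

12.78%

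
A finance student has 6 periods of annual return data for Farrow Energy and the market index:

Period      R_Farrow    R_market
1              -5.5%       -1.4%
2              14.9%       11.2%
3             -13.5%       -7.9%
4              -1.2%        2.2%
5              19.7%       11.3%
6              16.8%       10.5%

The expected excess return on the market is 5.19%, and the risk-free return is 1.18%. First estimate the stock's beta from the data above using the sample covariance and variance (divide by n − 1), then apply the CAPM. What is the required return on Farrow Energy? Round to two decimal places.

9.96%

Mean R_i = (-5.5 + 14.9 − 13.5 − 1.2 + 19.7 + 16.8) / 6 = 5.2000%
Mean R_m = (-1.4 + 11.2 − 7.9 + 2.2 + 11.3 + 10.5) / 6 = 4.3167%
Σ(R_i − R̄_i)(R_m − R̄_m) = 542.9200  ⇒  Cov = 542.9200 / 5 = 108.5840
Σ(R_m − R̄_m)² = 320.7883  ⇒  Var(R_m) = 320.7883 / 5 = 64.1577
β = Cov / Var(R_m) = 108.5840 / 64.1577 = 1.6925
E(R) = R_f + β × MRP = 1.18% + 1.6925 × 5.19% = 9.96%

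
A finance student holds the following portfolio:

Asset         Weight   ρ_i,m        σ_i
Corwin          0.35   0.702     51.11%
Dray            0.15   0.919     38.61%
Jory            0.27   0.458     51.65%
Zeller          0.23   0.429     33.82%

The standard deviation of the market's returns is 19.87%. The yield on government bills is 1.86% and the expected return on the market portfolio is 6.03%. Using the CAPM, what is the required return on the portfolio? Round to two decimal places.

7.65%

β_Corwin = 0.702 × 51.11% / 19.87% = 1.8057
β_Dray = 0.919 × 38.61% / 19.87% = 1.7857
β_Jory = 0.458 × 51.65% / 19.87% = 1.1905
β_Zeller = 0.429 × 33.82% / 19.87% = 0.7302
β_P = Σ w_i β_i = 0.35×1.8057 + 0.15×1.7857 + 0.27×1.1905 + 0.23×0.7302 = 1.3892
MRP = 6.03% − 1.86% = 4.17%
E(R_P) = R_f + β_P × MRP = 1.86% + 1.3892 × 4.17% = 7.65%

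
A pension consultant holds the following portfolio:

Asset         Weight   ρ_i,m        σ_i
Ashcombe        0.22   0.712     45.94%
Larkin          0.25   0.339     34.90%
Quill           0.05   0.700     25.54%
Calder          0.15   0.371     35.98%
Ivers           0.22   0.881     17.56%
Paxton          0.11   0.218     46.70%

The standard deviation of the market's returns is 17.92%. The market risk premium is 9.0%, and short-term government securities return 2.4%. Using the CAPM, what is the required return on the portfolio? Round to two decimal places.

β_Ashcombe = 0.712 × 45.94% / 17.92% = 1.8253
β_Larkin = 0.339 × 34.90% / 17.92% = 0.6602
β_Quill = 0.700 × 25.54% / 17.92% = 0.9977
β_Calder = 0.371 × 35.98% / 17.92% = 0.7449
β_Ivers = 0.881 × 17.56% / 17.92% = 0.8633
β_Paxton = 0.218 × 46.70% / 17.92% = 0.5681
β_P = Σ w_i β_i = 0.22×1.8253 + 0.25×0.6602 + 0.05×0.9977 + 0.15×0.7449 + 0.22×0.8633 + 0.11×0.5681 = 0.9807
E(R_P) = R_f + β_P × MRP = 2.4% + 0.9807 × 9.0% = 11.23%

11.23%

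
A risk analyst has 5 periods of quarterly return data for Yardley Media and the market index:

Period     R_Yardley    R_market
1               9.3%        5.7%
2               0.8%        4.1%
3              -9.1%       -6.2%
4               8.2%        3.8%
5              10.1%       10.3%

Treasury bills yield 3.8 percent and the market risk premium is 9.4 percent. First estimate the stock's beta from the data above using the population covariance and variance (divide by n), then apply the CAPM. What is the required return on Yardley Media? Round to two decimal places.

15.39%

Mean R_i = (9.3 + 0.8 − 9.1 + 8.2 + 10.1) / 5 = 3.8600%
Mean R_m = (5.7 + 4.1 − 6.2 + 3.8 + 10.3) / 5 = 3.5400%
Σ(R_i − R̄_i)(R_m − R̄_m) = 179.5780  ⇒  Cov = 179.5780 / 5 = 35.9156
Σ(R_m − R̄_m)² = 145.6120  ⇒  Var(R_m) = 145.6120 / 5 = 29.1224
β = Cov / Var(R_m) = 35.9156 / 29.1224 = 1.2333
E(R) = R_f + β × MRP = 3.8% + 1.2333 × 9.4% = 15.39%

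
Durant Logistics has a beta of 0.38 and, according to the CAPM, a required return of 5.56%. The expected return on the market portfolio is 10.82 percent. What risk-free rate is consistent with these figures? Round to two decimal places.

2.34%

E(R) = R_f + β(E(R_m) − R_f) = R_f(1 − β) + β·E(R_m)
5.56% = R_f × (1 − 0.38) + 0.38 × 10.82%
5.56% = R_f × 0.62 + 4.1116%
R_f = (5.56% − 4.1116%) / 0.62 = 2.34%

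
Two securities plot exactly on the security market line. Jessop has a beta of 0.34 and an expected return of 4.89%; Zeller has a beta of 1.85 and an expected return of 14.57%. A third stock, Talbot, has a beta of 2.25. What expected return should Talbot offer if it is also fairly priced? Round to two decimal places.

MRP (SML slope) = (14.57% − 4.89%) / (1.85 − 0.34) = 9.68% / 1.51 = 6.4106%
R_f (intercept) = 4.89% − 0.34 × 6.4106% = 2.7104%
E(R_Talbot) = R_f + β × MRP = 2.7104% + 2.25 × 6.4106% = 17.13%

17.13%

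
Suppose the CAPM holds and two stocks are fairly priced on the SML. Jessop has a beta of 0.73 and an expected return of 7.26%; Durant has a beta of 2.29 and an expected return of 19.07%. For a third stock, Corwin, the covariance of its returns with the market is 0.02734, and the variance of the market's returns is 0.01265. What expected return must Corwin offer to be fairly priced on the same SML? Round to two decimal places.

MRP = (19.07% − 7.26%) / (2.29 − 0.73) = 7.5705%
R_f = 7.26% − 0.73 × 7.5705% = 1.7335%
β_Corwin = Cov / Var(R_m) = 0.02734 / 0.01265 = 2.1613
E(R_Corwin) = R_f + β × MRP = 1.7335% + 2.1613 × 7.5705% = 18.10%

18.10%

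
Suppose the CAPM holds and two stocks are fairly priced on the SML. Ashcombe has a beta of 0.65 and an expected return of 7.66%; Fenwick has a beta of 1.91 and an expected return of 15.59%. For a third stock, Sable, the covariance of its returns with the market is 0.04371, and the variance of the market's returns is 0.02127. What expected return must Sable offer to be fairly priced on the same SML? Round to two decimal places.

MRP = (15.59% − 7.66%) / (1.91 − 0.65) = 6.2937%
R_f = 7.66% − 0.65 × 6.2937% = 3.5691%
β_Sable = Cov / Var(R_m) = 0.04371 / 0.02127 = 2.0550
E(R_Sable) = R_f + β × MRP = 3.5691% + 2.0550 × 6.2937% = 16.50%

16.50%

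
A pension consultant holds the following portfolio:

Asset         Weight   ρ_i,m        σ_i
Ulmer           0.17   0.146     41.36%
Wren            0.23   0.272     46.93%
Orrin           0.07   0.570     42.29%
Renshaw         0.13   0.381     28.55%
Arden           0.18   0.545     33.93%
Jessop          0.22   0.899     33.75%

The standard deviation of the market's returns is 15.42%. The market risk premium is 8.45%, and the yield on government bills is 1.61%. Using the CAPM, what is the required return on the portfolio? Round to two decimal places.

10.96%

β_Ulmer = 0.146 × 41.36% / 15.42% = 0.3916
β_Wren = 0.272 × 46.93% / 15.42% = 0.8278
β_Orrin = 0.570 × 42.29% / 15.42% = 1.5632
β_Renshaw = 0.381 × 28.55% / 15.42% = 0.7054
β_Arden = 0.545 × 33.93% / 15.42% = 1.1992
β_Jessop = 0.899 × 33.75% / 15.42% = 1.9677
β_P = Σ w_i β_i = 0.17×0.3916 + 0.23×0.8278 + 0.07×1.5632 + 0.13×0.7054 + 0.18×1.1992 + 0.22×1.9677 = 1.1068
E(R_P) = R_f + β_P × MRP = 1.61% + 1.1068 × 8.45% = 10.96%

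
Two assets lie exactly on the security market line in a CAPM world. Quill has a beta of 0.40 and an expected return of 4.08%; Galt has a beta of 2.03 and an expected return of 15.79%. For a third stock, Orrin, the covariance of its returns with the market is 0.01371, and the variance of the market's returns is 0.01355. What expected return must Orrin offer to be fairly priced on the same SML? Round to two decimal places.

8.48%

MRP = (15.79% − 4.08%) / (2.03 − 0.40) = 7.1840%
R_f = 4.08% − 0.40 × 7.1840% = 1.2064%
β_Orrin = Cov / Var(R_m) = 0.01371 / 0.01355 = 1.0118
E(R_Orrin) = R_f + β × MRP = 1.2064% + 1.0118 × 7.1840% = 8.48%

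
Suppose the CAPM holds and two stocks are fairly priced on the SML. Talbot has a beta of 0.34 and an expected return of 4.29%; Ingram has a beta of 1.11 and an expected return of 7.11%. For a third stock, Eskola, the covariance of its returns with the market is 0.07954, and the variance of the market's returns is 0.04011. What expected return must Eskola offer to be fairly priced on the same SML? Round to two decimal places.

10.31%

MRP = (7.11% − 4.29%) / (1.11 − 0.34) = 3.6623%
R_f = 4.29% − 0.34 × 3.6623% = 3.0448%
β_Eskola = Cov / Var(R_m) = 0.07954 / 0.04011 = 1.9830
E(R_Eskola) = R_f + β × MRP = 3.0448% + 1.9830 × 3.6623% = 10.31%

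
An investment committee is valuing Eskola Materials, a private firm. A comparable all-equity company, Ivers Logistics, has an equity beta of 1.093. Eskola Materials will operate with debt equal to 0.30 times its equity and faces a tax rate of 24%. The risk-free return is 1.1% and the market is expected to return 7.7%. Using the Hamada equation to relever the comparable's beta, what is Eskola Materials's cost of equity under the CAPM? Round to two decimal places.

β_L = β_U × [1 + (1 − t)(D/E)] = 1.093 × [1 + (1 − 0.24) × 0.30]
    = 1.093 × [1 + 0.76 × 0.30] = 1.093 × 1.2280 = 1.3422
MRP = 7.7% − 1.1% = 6.60%
E(R) = R_f + β_L × MRP = 1.1% + 1.3422 × 6.6% = 9.96%

9.96%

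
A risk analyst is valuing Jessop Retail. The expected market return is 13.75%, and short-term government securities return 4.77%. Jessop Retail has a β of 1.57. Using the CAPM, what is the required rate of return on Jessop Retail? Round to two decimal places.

18.87%

Market risk premium = E(R_m) − R_f = 13.75% − 4.77% = 8.98%
E(R) = R_f + β × MRP = 4.77% + 1.57 × 8.98% = 18.87%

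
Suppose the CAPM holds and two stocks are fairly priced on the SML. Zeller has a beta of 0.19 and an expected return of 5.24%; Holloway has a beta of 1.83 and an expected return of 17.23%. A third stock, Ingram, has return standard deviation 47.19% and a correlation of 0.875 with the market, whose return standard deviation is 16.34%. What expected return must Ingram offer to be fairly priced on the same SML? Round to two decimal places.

22.33%

MRP = (17.23% − 5.24%) / (1.83 − 0.19) = 7.3110%
R_f = 5.24% − 0.19 × 7.3110% = 3.8509%
β_Ingram = ρ·σ_i/σ_m = 0.875 × 47.19 / 16.34 = 2.5270
E(R_Ingram) = R_f + β × MRP = 3.8509% + 2.5270 × 7.3110% = 22.33%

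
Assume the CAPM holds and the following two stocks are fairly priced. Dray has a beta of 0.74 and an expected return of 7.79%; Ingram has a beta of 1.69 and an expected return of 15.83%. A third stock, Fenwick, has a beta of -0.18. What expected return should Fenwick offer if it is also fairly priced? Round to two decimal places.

MRP (SML slope) = (15.83% − 7.79%) / (1.69 − 0.74) = 8.04% / 0.95 = 8.4632%
R_f (intercept) = 7.79% − 0.74 × 8.4632% = 1.5272%
E(R_Fenwick) = R_f + β × MRP = 1.5272% + -0.18 × 8.4632% = 0.00%

0.00%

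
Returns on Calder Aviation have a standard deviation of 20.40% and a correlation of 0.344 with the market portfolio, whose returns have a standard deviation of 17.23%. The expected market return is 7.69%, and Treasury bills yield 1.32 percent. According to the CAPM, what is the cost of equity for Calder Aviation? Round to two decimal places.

β = ρ × σ_i / σ_m = 0.344 × 20.40% / 17.23% = 0.4073
MRP = 7.69% − 1.32% = 6.37%
E(R) = 1.32% + 0.4073 × 6.37% = 3.91%

3.91%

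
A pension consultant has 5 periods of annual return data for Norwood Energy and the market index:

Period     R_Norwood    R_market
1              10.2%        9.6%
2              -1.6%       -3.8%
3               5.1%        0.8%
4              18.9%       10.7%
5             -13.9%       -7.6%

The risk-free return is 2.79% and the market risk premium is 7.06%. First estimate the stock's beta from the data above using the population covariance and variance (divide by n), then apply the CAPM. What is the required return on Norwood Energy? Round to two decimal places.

Mean R_i = (10.2 − 1.6 + 5.1 + 18.9 − 13.9) / 5 = 3.7400%
Mean R_m = (9.6 − 3.8 + 0.8 + 10.7 − 7.6) / 5 = 1.9400%
Σ(R_i − R̄_i)(R_m − R̄_m) = 379.6720  ⇒  Cov = 379.6720 / 5 = 75.9344
Σ(R_m − R̄_m)² = 260.6720  ⇒  Var(R_m) = 260.6720 / 5 = 52.1344
β = Cov / Var(R_m) = 75.9344 / 52.1344 = 1.4565
E(R) = R_f + β × MRP = 2.79% + 1.4565 × 7.06% = 13.07%

13.07%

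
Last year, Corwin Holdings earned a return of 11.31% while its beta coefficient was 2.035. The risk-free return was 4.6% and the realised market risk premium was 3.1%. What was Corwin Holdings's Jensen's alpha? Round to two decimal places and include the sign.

+0.40%

CAPM benchmark = R_f + β(R_m − R_f) = 4.6% + 2.035 × 3.1% = 10.9085%
α = actual − benchmark = 11.31% − 10.9085% = +0.40%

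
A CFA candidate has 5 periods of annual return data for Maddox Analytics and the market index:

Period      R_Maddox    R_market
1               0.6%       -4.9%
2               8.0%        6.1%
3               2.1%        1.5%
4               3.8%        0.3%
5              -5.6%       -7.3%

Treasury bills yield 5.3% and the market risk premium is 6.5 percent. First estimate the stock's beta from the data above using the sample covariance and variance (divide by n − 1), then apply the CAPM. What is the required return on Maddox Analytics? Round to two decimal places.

10.97%

Mean R_i = (0.6 + 8.0 + 2.1 + 3.8 − 5.6) / 5 = 1.7800%
Mean R_m = (-4.9 + 6.1 + 1.5 + 0.3 − 7.3) / 5 = -0.8600%
Σ(R_i − R̄_i)(R_m − R̄_m) = 98.6840  ⇒  Cov = 98.6840 / 4 = 24.6710
Σ(R_m − R̄_m)² = 113.1520  ⇒  Var(R_m) = 113.1520 / 4 = 28.2880
β = Cov / Var(R_m) = 24.6710 / 28.2880 = 0.8721
E(R) = R_f + β × MRP = 5.3% + 0.8721 × 6.5% = 10.97%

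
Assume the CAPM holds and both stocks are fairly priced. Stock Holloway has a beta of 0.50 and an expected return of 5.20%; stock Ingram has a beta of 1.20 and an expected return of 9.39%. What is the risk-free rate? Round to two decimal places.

2.21%

Both satisfy E(R) = R_f + β·MRP, so the slope of the SML is
MRP = (9.39% − 5.20%) / (1.20 − 0.50) = 4.19% / 0.70 = 5.9857%
R_f = E(R_Holloway) − β_Holloway·MRP = 5.20% − 0.50 × 5.9857% = 2.2072%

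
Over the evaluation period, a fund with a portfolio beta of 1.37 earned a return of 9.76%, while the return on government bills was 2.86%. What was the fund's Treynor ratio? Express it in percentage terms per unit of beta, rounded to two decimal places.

Treynor = (R_P − R_f) / β_P = (9.76% − 2.86%) / 1.3700 = 6.90% / 1.3700 = 5.04%

5.04%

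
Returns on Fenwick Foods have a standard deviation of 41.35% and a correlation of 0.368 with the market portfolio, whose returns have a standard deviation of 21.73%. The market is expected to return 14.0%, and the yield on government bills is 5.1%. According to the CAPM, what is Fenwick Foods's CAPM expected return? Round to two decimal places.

11.33%

β = ρ × σ_i / σ_m = 0.368 × 41.35% / 21.73% = 0.7003
MRP = 14.0% − 5.1% = 8.90%
E(R) = 5.1% + 0.7003 × 8.9% = 11.33%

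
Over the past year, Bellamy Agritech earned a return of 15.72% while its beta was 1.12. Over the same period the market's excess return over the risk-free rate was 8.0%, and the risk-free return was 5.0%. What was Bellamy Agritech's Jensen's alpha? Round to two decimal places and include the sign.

+1.76%

CAPM benchmark = R_f + β(R_m − R_f) = 5.0% + 1.12 × 8.0% = 13.9600%
α = actual − benchmark = 15.72% − 13.9600% = +1.76%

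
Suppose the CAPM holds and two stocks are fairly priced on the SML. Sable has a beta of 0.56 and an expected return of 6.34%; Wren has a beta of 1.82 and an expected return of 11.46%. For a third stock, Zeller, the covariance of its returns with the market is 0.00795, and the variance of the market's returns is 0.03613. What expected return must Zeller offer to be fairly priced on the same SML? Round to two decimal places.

4.96%

MRP = (11.46% − 6.34%) / (1.82 − 0.56) = 4.0635%
R_f = 6.34% − 0.56 × 4.0635% = 4.0644%
β_Zeller = Cov / Var(R_m) = 0.00795 / 0.03613 = 0.2200
E(R_Zeller) = R_f + β × MRP = 4.0644% + 0.2200 × 4.0635% = 4.96%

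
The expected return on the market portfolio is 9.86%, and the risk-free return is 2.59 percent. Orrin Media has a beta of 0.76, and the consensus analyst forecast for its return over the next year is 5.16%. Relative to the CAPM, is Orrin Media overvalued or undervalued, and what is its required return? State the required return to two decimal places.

Overvalued; required return 8.12%

MRP = 9.86% − 2.59% = 7.27%
Required return = R_f + β·MRP = 2.59% + 0.76 × 7.27% = 8.12%
Forecast 5.16% < required 8.12% → the stock plots below the SML → overvalued.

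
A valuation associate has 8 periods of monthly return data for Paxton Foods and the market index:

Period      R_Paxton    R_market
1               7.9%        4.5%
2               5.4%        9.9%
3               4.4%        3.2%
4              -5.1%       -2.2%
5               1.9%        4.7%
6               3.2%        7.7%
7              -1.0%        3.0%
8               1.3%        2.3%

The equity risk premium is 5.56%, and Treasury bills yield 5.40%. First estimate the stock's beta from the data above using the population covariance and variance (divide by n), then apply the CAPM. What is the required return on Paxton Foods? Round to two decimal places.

Mean R_i = (7.9 + 5.4 + 4.4 − 5.1 + 1.9 + 3.2 − 1.0 + 1.3) / 8 = 2.2500%
Mean R_m = (4.5 + 9.9 + 3.2 − 2.2 + 4.7 + 7.7 + 3.0 + 2.3) / 8 = 4.1375%
Σ(R_i − R̄_i)(R_m − R̄_m) = 73.3950  ⇒  Cov = 73.3950 / 8 = 9.1744
Σ(R_m − R̄_m)² = 92.0588  ⇒  Var(R_m) = 92.0588 / 8 = 11.5074
β = Cov / Var(R_m) = 9.1744 / 11.5074 = 0.7973
E(R) = R_f + β × MRP = 5.40% + 0.7973 × 5.56% = 9.83%

9.83%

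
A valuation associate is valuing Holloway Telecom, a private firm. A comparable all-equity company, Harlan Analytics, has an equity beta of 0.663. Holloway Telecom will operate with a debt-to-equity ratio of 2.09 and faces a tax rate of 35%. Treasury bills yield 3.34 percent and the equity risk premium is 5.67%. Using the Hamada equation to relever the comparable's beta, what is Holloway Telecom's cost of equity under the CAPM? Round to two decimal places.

12.21%

β_L = β_U × [1 + (1 − t)(D/E)] = 0.663 × [1 + (1 − 0.35) × 2.09]
    = 0.663 × [1 + 0.65 × 2.09] = 0.663 × 2.3585 = 1.5637
E(R) = R_f + β_L × MRP = 3.34% + 1.5637 × 5.67% = 12.21%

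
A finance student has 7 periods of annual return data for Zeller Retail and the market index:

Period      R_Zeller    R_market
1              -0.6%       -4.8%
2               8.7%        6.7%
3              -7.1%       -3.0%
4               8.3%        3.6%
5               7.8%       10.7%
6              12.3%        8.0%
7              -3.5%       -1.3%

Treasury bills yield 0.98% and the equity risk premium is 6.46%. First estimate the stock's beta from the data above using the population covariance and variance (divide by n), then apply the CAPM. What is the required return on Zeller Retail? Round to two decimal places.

7.79%

Mean R_i = (-0.6 + 8.7 − 7.1 + 8.3 + 7.8 + 12.3 − 3.5) / 7 = 3.7000%
Mean R_m = (-4.8 + 6.7 − 3.0 + 3.6 + 10.7 + 8.0 − 1.3) / 7 = 2.8429%
Σ(R_i − R̄_i)(R_m − R̄_m) = 225.1300  ⇒  Cov = 225.1300 / 7 = 32.1614
Σ(R_m − R̄_m)² = 213.4971  ⇒  Var(R_m) = 213.4971 / 7 = 30.4996
β = Cov / Var(R_m) = 32.1614 / 30.4996 = 1.0545
E(R) = R_f + β × MRP = 0.98% + 1.0545 × 6.46% = 7.79%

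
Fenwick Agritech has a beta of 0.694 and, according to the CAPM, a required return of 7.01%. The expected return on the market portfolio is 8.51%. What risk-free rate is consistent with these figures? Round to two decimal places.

E(R) = R_f + β(E(R_m) − R_f) = R_f(1 − β) + β·E(R_m)
7.01% = R_f × (1 − 0.694) + 0.694 × 8.51%
7.01% = R_f × 0.306 + 5.90594%
R_f = (7.01% − 5.90594%) / 0.306 = 3.61%

3.61%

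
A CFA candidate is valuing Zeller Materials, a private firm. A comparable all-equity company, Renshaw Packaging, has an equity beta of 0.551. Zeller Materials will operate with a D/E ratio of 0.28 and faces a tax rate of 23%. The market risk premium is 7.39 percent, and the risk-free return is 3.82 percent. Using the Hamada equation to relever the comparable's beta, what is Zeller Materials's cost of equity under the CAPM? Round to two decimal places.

8.77%

β_L = β_U × [1 + (1 − t)(D/E)] = 0.551 × [1 + (1 − 0.23) × 0.28]
    = 0.551 × [1 + 0.77 × 0.28] = 0.551 × 1.2156 = 0.6698
E(R) = R_f + β_L × MRP = 3.82% + 0.6698 × 7.39% = 8.77%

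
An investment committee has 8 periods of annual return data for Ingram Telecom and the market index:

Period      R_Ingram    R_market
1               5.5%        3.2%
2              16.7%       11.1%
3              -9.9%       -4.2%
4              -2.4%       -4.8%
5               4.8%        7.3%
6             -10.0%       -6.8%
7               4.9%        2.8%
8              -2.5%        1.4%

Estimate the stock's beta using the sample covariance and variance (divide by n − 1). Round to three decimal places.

1.330

Mean R_i = (5.5 + 16.7 − 9.9 − 2.4 + 4.8 − 10.0 + 4.9 − 2.5) / 8 = 0.8875%
Mean R_m = (3.2 + 11.1 − 4.2 − 4.8 + 7.3 − 6.8 + 2.8 + 1.4) / 8 = 1.2500%
Σ(R_i − R̄_i)(R_m − R̄_m) = 360.4550  ⇒  Cov = 360.4550 / 7 = 51.4936
Σ(R_m − R̄_m)² = 270.9600  ⇒  Var(R_m) = 270.9600 / 7 = 38.7086
β = Cov / Var(R_m) = 51.4936 / 38.7086 = 1.3303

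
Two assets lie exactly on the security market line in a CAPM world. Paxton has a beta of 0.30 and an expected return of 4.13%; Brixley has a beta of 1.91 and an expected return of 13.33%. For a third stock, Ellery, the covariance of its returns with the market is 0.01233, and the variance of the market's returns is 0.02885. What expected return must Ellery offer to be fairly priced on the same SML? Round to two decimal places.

MRP = (13.33% − 4.13%) / (1.91 − 0.30) = 5.7143%
R_f = 4.13% − 0.30 × 5.7143% = 2.4157%
β_Ellery = Cov / Var(R_m) = 0.01233 / 0.02885 = 0.4274
E(R_Ellery) = R_f + β × MRP = 2.4157% + 0.4274 × 5.7143% = 4.86%

4.86%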